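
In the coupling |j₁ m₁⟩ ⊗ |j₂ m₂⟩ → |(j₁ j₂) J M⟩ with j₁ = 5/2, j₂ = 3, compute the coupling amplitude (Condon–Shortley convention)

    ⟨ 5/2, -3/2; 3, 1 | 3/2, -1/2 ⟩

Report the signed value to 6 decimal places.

triangle: 4!×1!×2!/8! = 48/40320
(j±m)!: 1!×4!×4!×2!×1!×2! = 2304
prefactor² = (2J+1)×Δ×N² = 384/35
  k=3: −1/(3!×1!×1!×1!×0!×1!) = -1/6
  k=4: +1/(4!×0!×0!×0!×1!×2!) = 1/48
Σ = -7/48  ⇒  CG² = 384/35×(-7/48)² = 7/30
CG = −√(7/30) = -0.483046

−√(7/30) = -0.483046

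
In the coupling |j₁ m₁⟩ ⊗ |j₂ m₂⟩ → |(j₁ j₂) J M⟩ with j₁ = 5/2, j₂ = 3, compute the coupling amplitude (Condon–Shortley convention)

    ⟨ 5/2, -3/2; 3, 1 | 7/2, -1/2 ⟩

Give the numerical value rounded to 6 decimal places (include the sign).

+√(8/63) ≈ +0.356348

√[8·2!3!4!/10! · 1!4!4!2!3!4!] = √(18432/175)
  +(−1)^1/∏(1,1,3,3,0,1)! = -1/36  (running -1/36)
  +(−1)^2/∏(2,0,2,2,1,2)! = 1/16  (running 5/144)
⟨..|..⟩ = √(18432/175)·(5/144) = +0.356348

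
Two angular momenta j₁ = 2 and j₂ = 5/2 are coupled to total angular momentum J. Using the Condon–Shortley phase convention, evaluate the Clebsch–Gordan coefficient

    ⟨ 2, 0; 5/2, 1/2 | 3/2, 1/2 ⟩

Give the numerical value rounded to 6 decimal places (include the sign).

+0.239046

triangle: 3!*1!*2!/7! = 12/5040
(j±m)!: 2!*2!*3!*2!*2!*1! = 96
prefactor² = (2J+1)*Δ*N² = 32/35
  k=1: −1/(1!*2!*1!*2!*0!*0!) = -1/4
  k=2: +1/(2!*1!*0!*1!*1!*1!) = 1/2
Σ = 1/4  ⇒  CG² = 32/35*1/4² = 2/35
CG = +√(2/35) = +0.239046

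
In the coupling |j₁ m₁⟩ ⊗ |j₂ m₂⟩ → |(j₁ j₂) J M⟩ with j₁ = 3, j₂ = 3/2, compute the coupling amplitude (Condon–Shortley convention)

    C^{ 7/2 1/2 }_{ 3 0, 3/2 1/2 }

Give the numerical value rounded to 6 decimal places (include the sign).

-0.308607  (= −√(2/21))

j₁+j₂−J=1  J+j₁−j₂=5  J−j₁+j₂=2  j₁+j₂+J+1=9
(j₁±m₁, j₂±m₂, J±M) = (3,3,2,1,4,3)
P² = 384/7
sum k=0..1:
  [0] +1/24 = 1/24
  [1] −1/12 = -1/12
S = -1/24
C² = P²·S² = 2/21 ; C = -0.308607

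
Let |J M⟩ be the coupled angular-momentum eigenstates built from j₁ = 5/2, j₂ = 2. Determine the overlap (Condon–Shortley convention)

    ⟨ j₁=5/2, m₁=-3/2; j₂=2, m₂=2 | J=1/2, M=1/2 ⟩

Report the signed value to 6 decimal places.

+√(1/15) = +0.258199

√[2·4!1!0!/6! · 1!4!4!0!1!0!] = √(192/5)
  +(−1)^4/∏(4,0,0,0,1,0)! = 1/24  (running 1/24)
⟨..|..⟩ = √(192/5)·(1/24) = +0.258199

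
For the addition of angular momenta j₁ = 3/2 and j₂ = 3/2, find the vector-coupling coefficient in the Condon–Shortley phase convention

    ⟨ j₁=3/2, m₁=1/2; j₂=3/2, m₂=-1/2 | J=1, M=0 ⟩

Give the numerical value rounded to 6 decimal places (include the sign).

j₁+j₂−J=2  J+j₁−j₂=1  J−j₁+j₂=1  j₁+j₂+J+1=5
(j₁±m₁, j₂±m₂, J±M) = (2,1,1,2,1,1)
P² = 1/5
sum k=0..1:
  [0] +1/2 = 1/2
  [1] −1/1 = -1
S = -1/2
C² = P²·S² = 1/20 ; C = -0.223607

−√(1/20) = -0.223607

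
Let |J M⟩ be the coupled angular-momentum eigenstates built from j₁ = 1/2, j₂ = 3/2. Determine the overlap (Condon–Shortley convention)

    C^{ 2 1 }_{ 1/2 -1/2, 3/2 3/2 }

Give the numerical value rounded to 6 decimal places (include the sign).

√[5·0!1!3!/5! · 0!1!3!0!3!1!] = √(9)
  +(−1)^0/∏(0,0,1,3,0,0)! = 1/6  (running 1/6)
⟨..|..⟩ = √(9)·(1/6) = +0.500000

+0.500000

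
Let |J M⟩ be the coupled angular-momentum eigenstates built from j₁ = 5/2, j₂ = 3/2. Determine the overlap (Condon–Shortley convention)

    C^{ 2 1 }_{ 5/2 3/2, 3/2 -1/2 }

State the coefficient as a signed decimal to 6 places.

+√(1/42) ≈ +0.154303

√[5·2!3!1!/7! · 4!1!1!2!3!1!] = √(24/7)
  +(−1)^0/∏(0,2,1,1,2,0)! = 1/4  (running 1/4)
  +(−1)^1/∏(1,1,0,0,3,1)! = -1/6  (running 1/12)
⟨..|..⟩ = √(24/7)·(1/12) = +0.154303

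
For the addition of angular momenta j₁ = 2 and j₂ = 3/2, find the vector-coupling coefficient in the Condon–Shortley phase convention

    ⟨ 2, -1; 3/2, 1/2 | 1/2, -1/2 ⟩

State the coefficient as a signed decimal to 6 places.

+√(3/10) ≈ +0.547723

√[2·3!1!0!/5! · 1!3!2!1!0!1!] = √(6/5)
  +(−1)^2/∏(2,1,1,0,0,0)! = 1/2  (running 1/2)
⟨..|..⟩ = √(6/5)·(1/2) = +0.547723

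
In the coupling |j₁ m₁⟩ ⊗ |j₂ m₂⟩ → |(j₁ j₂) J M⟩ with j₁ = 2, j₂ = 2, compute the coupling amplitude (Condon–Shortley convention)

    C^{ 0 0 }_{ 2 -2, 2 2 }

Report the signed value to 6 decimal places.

j₁+j₂−J=4  J+j₁−j₂=0  J−j₁+j₂=0  j₁+j₂+J+1=5
(j₁±m₁, j₂±m₂, J±M) = (0,4,4,0,0,0)
P² = 576/5
sum k=4..4:
  [4] +1/24 = 1/24
S = 1/24
C² = P²·S² = 1/5 ; C = +0.447214

+0.447214  (= +√(1/5))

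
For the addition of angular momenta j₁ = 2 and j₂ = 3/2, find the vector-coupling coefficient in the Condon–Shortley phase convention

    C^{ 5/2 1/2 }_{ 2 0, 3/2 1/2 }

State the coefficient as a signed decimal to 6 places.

triangle: 1!·3!·2!/7! = 12/5040
(j±m)!: 2!·2!·2!·1!·3!·2! = 96
prefactor² = (2J+1)·Δ·N² = 48/35
  k=0: +1/(0!·1!·2!·2!·1!·0!) = 1/4
  k=1: −1/(1!·0!·1!·1!·2!·1!) = -1/2
Σ = -1/4  ⇒  CG² = 48/35·(-1/4)² = 3/35
CG = −√(3/35) = -0.292770

−√(3/35) = -0.292770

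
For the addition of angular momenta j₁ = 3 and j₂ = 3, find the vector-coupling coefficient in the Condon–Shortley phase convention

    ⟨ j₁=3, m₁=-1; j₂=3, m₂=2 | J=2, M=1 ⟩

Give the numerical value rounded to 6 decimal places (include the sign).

triangle: 4!*2!*2!/9! = 96/362880
(j±m)!: 2!*4!*5!*1!*3!*1! = 34560
prefactor² = (2J+1)*Δ*N² = 320/7
  k=3: −1/(3!*1!*1!*2!*1!*0!) = -1/12
  k=4: +1/(4!*0!*0!*1!*2!*1!) = 1/48
Σ = -1/16  ⇒  CG² = 320/7*(-1/16)² = 5/28
CG = −√(5/28) = -0.422577

−√(5/28) ≈ -0.422577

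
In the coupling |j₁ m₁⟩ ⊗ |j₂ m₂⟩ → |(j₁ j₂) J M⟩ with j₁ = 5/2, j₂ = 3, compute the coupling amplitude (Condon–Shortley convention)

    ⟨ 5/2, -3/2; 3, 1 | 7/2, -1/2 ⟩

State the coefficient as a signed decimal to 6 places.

j₁+j₂−J=2  J+j₁−j₂=3  J−j₁+j₂=4  j₁+j₂+J+1=10
(j₁±m₁, j₂±m₂, J±M) = (1,4,4,2,3,4)
P² = 18432/175
sum k=1..2:
  [1] −1/36 = -1/36
  [2] +1/16 = 1/16
S = 5/144
C² = P²·S² = 8/63 ; C = +0.356348

+√(8/63) = +0.356348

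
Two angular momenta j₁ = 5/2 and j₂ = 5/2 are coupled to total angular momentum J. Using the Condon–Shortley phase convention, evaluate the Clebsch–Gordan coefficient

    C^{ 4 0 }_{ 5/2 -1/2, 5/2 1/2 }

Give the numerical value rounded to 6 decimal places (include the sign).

-0.377964  (= −√(1/7))

j₁+j₂−J=1  J+j₁−j₂=4  J−j₁+j₂=4  j₁+j₂+J+1=10
(j₁±m₁, j₂±m₂, J±M) = (2,3,3,2,4,4)
P² = 20736/175
sum k=0..1:
  [0] +1/36 = 1/36
  [1] −1/16 = -1/16
S = -5/144
C² = P²·S² = 1/7 ; C = -0.377964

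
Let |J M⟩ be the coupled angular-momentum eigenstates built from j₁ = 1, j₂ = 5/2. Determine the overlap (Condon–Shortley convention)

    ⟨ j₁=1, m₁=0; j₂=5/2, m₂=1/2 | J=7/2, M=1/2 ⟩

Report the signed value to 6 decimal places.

j₁+j₂−J=0  J+j₁−j₂=2  J−j₁+j₂=5  j₁+j₂+J+1=8
(j₁±m₁, j₂±m₂, J±M) = (1,1,3,2,4,3)
P² = 576/7
sum k=0..0:
  [0] +1/12 = 1/12
S = 1/12
C² = P²·S² = 4/7 ; C = +0.755929

+0.755929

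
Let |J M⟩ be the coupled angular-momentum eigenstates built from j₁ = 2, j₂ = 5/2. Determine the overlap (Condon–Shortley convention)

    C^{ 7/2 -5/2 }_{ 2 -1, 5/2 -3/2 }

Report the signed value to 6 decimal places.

+√(1/63) ≈ +0.125988

√[8·1!3!4!/9! · 1!3!1!4!1!6!] = √(2304/7)
  +(−1)^0/∏(0,1,3,1,0,3)! = 1/36  (running 1/36)
  +(−1)^1/∏(1,0,2,0,1,4)! = -1/48  (running 1/144)
⟨..|..⟩ = √(2304/7)·(1/144) = +0.125988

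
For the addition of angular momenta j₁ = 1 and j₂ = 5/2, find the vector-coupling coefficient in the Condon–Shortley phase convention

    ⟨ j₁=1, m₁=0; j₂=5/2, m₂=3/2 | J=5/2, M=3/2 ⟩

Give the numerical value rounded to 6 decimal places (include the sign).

√[6·1!1!4!/7! · 1!1!4!1!4!1!] = √(576/35)
  +(−1)^0/∏(0,1,1,4,0,0)! = 1/24  (running 1/24)
  +(−1)^1/∏(1,0,0,3,1,1)! = -1/6  (running -1/8)
⟨..|..⟩ = √(576/35)·(-1/8) = -0.507093

−√(9/35) = -0.507093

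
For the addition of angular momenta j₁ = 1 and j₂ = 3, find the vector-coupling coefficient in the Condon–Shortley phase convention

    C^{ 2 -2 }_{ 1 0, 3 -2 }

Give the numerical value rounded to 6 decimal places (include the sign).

triangle: 2!*0!*4!/7! = 48/5040
(j±m)!: 1!*1!*1!*5!*0!*4! = 2880
prefactor² = (2J+1)*Δ*N² = 960/7
  k=1: −1/(1!*1!*0!*0!*0!*4!) = -1/24
Σ = -1/24  ⇒  CG² = 960/7*(-1/24)² = 5/21
CG = −√(5/21) = -0.487950

-0.487950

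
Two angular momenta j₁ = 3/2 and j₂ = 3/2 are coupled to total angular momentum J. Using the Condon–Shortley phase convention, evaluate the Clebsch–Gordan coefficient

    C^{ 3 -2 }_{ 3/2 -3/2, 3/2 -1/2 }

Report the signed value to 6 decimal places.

+0.707107  (= +√(1/2))

√[7·0!3!3!/7! · 0!3!1!2!1!5!] = √(72)
  +(−1)^0/∏(0,0,3,1,0,2)! = 1/12  (running 1/12)
⟨..|..⟩ = √(72)·(1/12) = +0.707107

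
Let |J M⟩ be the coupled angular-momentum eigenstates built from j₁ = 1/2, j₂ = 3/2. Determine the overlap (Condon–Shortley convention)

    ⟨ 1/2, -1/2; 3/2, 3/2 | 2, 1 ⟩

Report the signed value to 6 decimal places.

j₁+j₂−J=0  J+j₁−j₂=1  J−j₁+j₂=3  j₁+j₂+J+1=5
(j₁±m₁, j₂±m₂, J±M) = (0,1,3,0,3,1)
P² = 9
sum k=0..0:
  [0] +1/6 = 1/6
S = 1/6
C² = P²·S² = 1/4 ; C = +0.500000

+0.500000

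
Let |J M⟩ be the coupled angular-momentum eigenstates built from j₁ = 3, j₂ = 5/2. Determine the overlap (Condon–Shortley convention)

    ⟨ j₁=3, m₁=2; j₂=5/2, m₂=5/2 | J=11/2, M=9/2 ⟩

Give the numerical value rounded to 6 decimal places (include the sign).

+√(6/11) ≈ +0.738549

triangle: 0!*6!*5!/12! = 86400/479001600
(j±m)!: 5!*1!*5!*0!*10!*1! = 52254720000
prefactor² = (2J+1)*Δ*N² = 1244160000/11
  k=0: +1/(0!*0!*1!*5!*5!*0!) = 1/14400
Σ = 1/14400  ⇒  CG² = 1244160000/11*1/14400² = 6/11
CG = +√(6/11) = +0.738549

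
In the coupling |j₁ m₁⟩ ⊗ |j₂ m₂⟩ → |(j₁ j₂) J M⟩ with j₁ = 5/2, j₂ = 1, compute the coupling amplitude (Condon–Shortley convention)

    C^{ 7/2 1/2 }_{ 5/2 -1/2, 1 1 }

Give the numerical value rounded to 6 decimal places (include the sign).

√[8·0!5!2!/8! · 2!3!2!0!4!3!] = √(1152/7)
  +(−1)^0/∏(0,0,3,2,2,0)! = 1/24  (running 1/24)
⟨..|..⟩ = √(1152/7)·(1/24) = +0.534522

+0.534522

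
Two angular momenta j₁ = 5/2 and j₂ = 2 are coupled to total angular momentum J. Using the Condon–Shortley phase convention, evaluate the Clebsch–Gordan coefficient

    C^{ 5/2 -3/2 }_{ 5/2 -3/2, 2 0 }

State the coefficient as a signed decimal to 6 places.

j₁+j₂−J=2  J+j₁−j₂=3  J−j₁+j₂=2  j₁+j₂+J+1=8
(j₁±m₁, j₂±m₂, J±M) = (1,4,2,2,1,4)
P² = 288/35
sum k=1..2:
  [1] −1/6 = -1/6
  [2] +1/8 = 1/8
S = -1/24
C² = P²·S² = 1/70 ; C = -0.119523

-0.119523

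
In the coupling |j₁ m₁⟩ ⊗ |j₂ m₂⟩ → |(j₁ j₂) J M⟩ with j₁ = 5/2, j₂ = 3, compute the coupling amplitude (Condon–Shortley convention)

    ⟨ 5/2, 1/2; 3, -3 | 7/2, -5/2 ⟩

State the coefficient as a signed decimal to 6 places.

√[8·2!3!4!/10! · 3!2!0!6!1!6!] = √(27648/7)
  +(−1)^0/∏(0,2,2,0,1,4)! = 1/96  (running 1/96)
⟨..|..⟩ = √(27648/7)·(1/96) = +0.654654

+√(3/7) ≈ +0.654654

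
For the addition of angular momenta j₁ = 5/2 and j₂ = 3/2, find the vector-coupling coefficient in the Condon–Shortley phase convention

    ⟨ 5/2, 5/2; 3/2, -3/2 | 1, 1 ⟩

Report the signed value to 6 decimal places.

triangle: 3!×2!×0!/6! = 12/720
(j±m)!: 5!×0!×0!×3!×2!×0! = 1440
prefactor² = (2J+1)×Δ×N² = 72
  k=0: +1/(0!×3!×0!×0!×2!×0!) = 1/12
Σ = 1/12  ⇒  CG² = 72×1/12² = 1/2
CG = +√(1/2) = +0.707107

+0.707107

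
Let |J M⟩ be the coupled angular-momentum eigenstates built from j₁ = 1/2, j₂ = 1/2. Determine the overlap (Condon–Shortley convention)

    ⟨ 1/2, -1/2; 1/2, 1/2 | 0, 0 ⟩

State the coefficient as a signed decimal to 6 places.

triangle: 1!*0!*0!/2! = 1/2
(j±m)!: 0!*1!*1!*0!*0!*0! = 1
prefactor² = (2J+1)*Δ*N² = 1/2
  k=1: −1/(1!*0!*0!*0!*0!*0!) = -1
Σ = -1  ⇒  CG² = 1/2*(-1)² = 1/2
CG = −√(1/2) = -0.707107

-0.707107  (= −√(1/2))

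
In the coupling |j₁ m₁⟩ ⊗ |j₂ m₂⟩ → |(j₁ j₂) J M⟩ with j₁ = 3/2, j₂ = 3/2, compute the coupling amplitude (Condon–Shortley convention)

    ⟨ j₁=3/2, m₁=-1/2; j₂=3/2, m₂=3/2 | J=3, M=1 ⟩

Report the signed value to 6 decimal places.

triangle: 0!*3!*3!/7! = 36/5040
(j±m)!: 1!*2!*3!*0!*4!*2! = 576
prefactor² = (2J+1)*Δ*N² = 144/5
  k=0: +1/(0!*0!*2!*3!*1!*0!) = 1/12
Σ = 1/12  ⇒  CG² = 144/5*1/12² = 1/5
CG = +√(1/5) = +0.447214

+0.447214  (= +√(1/5))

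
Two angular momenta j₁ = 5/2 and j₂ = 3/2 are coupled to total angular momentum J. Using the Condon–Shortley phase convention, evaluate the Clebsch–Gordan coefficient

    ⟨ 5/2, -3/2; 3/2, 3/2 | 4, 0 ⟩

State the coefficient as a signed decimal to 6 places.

√[9·0!5!3!/9! · 1!4!3!0!4!4!] = √(10368/7)
  +(−1)^0/∏(0,0,4,3,1,0)! = 1/144  (running 1/144)
⟨..|..⟩ = √(10368/7)·(1/144) = +0.267261

+√(1/14) ≈ +0.267261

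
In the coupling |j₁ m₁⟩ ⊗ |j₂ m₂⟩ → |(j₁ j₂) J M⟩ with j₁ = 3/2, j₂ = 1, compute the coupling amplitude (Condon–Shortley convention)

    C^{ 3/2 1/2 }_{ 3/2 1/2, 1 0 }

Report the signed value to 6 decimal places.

j₁+j₂−J=1  J+j₁−j₂=2  J−j₁+j₂=1  j₁+j₂+J+1=5
(j₁±m₁, j₂±m₂, J±M) = (2,1,1,1,2,1)
P² = 4/15
sum k=0..1:
  [0] +1/1 = 1
  [1] −1/2 = -1/2
S = 1/2
C² = P²·S² = 1/15 ; C = +0.258199

+√(1/15) ≈ +0.258199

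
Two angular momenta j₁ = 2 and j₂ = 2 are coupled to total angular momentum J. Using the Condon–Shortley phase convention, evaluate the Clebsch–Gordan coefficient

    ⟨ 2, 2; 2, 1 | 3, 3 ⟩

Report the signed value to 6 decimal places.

√[7·1!3!3!/8! · 4!0!3!1!6!0!] = √(648)
  +(−1)^0/∏(0,1,0,3,3,0)! = 1/36  (running 1/36)
⟨..|..⟩ = √(648)·(1/36) = +0.707107

+0.707107  (= +√(1/2))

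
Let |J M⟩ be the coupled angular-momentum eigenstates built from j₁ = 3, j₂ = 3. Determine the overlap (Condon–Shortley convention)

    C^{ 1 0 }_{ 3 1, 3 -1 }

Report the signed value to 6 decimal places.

√[3·5!1!1!/8! · 4!2!2!4!1!1!] = √(144/7)
  +(−1)^1/∏(1,4,1,1,0,0)! = -1/24  (running -1/24)
  +(−1)^2/∏(2,3,0,0,1,1)! = 1/12  (running 1/24)
⟨..|..⟩ = √(144/7)·(1/24) = +0.188982

+√(1/28) ≈ +0.188982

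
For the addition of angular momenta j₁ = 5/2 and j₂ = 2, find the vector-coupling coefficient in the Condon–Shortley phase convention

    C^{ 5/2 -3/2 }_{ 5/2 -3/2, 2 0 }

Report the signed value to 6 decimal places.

j₁+j₂−J=2  J+j₁−j₂=3  J−j₁+j₂=2  j₁+j₂+J+1=8
(j₁±m₁, j₂±m₂, J±M) = (1,4,2,2,1,4)
P² = 288/35
sum k=1..2:
  [1] −1/6 = -1/6
  [2] +1/8 = 1/8
S = -1/24
C² = P²·S² = 1/70 ; C = -0.119523

-0.119523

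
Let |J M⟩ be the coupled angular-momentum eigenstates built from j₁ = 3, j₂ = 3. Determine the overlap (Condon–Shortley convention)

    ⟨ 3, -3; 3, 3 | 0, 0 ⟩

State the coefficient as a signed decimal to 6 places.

√[1·6!0!0!/7! · 0!6!6!0!0!0!] = √(518400/7)
  +(−1)^6/∏(6,0,0,0,0,0)! = 1/720  (running 1/720)
⟨..|..⟩ = √(518400/7)·(1/720) = +0.377964

+0.377964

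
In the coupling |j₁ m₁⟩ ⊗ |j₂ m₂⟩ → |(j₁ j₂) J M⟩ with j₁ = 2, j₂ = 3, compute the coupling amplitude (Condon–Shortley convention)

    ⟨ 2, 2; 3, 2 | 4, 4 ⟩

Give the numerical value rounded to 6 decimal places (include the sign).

√[9·1!3!5!/10! · 4!0!5!1!8!0!] = √(207360)
  +(−1)^0/∏(0,1,0,5,3,0)! = 1/720  (running 1/720)
⟨..|..⟩ = √(207360)·(1/720) = +0.632456

+√(2/5) = +0.632456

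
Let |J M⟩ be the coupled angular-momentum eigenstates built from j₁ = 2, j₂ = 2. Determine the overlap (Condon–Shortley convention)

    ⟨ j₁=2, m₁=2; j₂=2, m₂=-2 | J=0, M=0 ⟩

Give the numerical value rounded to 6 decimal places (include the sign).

+√(1/5) ≈ +0.447214

j₁+j₂−J=4  J+j₁−j₂=0  J−j₁+j₂=0  j₁+j₂+J+1=5
(j₁±m₁, j₂±m₂, J±M) = (4,0,0,4,0,0)
P² = 576/5
sum k=0..0:
  [0] +1/24 = 1/24
S = 1/24
C² = P²·S² = 1/5 ; C = +0.447214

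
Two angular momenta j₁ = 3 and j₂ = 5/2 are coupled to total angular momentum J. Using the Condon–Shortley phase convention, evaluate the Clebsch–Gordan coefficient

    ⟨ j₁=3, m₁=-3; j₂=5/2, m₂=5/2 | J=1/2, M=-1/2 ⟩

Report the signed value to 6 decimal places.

−√(2/7) = -0.534522

j₁+j₂−J=5  J+j₁−j₂=1  J−j₁+j₂=0  j₁+j₂+J+1=7
(j₁±m₁, j₂±m₂, J±M) = (0,6,5,0,0,1)
P² = 28800/7
sum k=5..5:
  [5] −1/120 = -1/120
S = -1/120
C² = P²·S² = 2/7 ; C = -0.534522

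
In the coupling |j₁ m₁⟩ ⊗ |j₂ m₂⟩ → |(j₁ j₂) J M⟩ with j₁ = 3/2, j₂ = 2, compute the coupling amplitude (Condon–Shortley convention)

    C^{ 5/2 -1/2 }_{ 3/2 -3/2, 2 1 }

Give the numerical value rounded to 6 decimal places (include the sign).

-0.621059

√[6·1!2!3!/7! · 0!3!3!1!2!3!] = √(216/35)
  +(−1)^1/∏(1,0,2,2,0,1)! = -1/4  (running -1/4)
⟨..|..⟩ = √(216/35)·(-1/4) = -0.621059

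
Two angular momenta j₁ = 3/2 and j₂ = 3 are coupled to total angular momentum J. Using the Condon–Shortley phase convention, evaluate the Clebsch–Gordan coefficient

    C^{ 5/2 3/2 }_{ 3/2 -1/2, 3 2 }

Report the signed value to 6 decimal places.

triangle: 2!·1!·4!/8! = 48/40320
(j±m)!: 1!·2!·5!·1!·4!·1! = 5760
prefactor² = (2J+1)·Δ·N² = 288/7
  k=1: −1/(1!·1!·1!·4!·0!·0!) = -1/24
  k=2: +1/(2!·0!·0!·3!·1!·1!) = 1/12
Σ = 1/24  ⇒  CG² = 288/7·1/24² = 1/14
CG = +√(1/14) = +0.267261

+√(1/14) ≈ +0.267261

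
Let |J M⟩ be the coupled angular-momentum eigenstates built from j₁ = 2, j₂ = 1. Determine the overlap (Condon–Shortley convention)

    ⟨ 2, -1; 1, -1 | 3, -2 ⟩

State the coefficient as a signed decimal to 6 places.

+0.816497

j₁+j₂−J=0  J+j₁−j₂=4  J−j₁+j₂=2  j₁+j₂+J+1=7
(j₁±m₁, j₂±m₂, J±M) = (1,3,0,2,1,5)
P² = 96
sum k=0..0:
  [0] +1/12 = 1/12
S = 1/12
C² = P²·S² = 2/3 ; C = +0.816497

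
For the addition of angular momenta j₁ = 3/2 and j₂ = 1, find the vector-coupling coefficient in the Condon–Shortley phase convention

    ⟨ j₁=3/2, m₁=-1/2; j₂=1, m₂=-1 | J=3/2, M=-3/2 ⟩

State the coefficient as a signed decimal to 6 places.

+0.632456  (= +√(2/5))

√[4·1!2!1!/5! · 1!2!0!2!0!3!] = √(8/5)
  +(−1)^0/∏(0,1,2,0,0,1)! = 1/2  (running 1/2)
⟨..|..⟩ = √(8/5)·(1/2) = +0.632456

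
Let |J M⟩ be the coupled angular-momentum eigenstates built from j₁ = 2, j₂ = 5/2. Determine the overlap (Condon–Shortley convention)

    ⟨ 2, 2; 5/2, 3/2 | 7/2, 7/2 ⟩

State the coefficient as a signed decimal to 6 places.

j₁+j₂−J=1  J+j₁−j₂=3  J−j₁+j₂=4  j₁+j₂+J+1=9
(j₁±m₁, j₂±m₂, J±M) = (4,0,4,1,7,0)
P² = 9216
sum k=0..0:
  [0] +1/144 = 1/144
S = 1/144
C² = P²·S² = 4/9 ; C = +0.666667

+√(4/9) = +0.666667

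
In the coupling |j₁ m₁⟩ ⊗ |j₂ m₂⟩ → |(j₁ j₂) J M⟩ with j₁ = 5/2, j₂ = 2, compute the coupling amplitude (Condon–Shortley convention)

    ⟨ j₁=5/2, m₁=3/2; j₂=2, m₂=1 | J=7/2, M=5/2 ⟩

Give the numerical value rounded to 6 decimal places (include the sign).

+√(1/63) ≈ +0.125988

j₁+j₂−J=1  J+j₁−j₂=4  J−j₁+j₂=3  j₁+j₂+J+1=9
(j₁±m₁, j₂±m₂, J±M) = (4,1,3,1,6,1)
P² = 2304/7
sum k=0..1:
  [0] +1/36 = 1/36
  [1] −1/48 = -1/48
S = 1/144
C² = P²·S² = 1/63 ; C = +0.125988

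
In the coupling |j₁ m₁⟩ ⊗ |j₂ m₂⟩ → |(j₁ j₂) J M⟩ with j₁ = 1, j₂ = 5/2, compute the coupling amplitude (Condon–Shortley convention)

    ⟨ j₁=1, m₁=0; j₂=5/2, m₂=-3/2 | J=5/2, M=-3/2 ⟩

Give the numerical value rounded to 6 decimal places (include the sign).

j₁+j₂−J=1  J+j₁−j₂=1  J−j₁+j₂=4  j₁+j₂+J+1=7
(j₁±m₁, j₂±m₂, J±M) = (1,1,1,4,1,4)
P² = 576/35
sum k=0..1:
  [0] +1/6 = 1/6
  [1] −1/24 = -1/24
S = 1/8
C² = P²·S² = 9/35 ; C = +0.507093

+√(9/35) = +0.507093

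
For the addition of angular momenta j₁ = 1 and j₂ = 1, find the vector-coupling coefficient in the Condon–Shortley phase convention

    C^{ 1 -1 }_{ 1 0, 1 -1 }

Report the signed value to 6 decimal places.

j₁+j₂−J=1  J+j₁−j₂=1  J−j₁+j₂=1  j₁+j₂+J+1=4
(j₁±m₁, j₂±m₂, J±M) = (1,1,0,2,0,2)
P² = 1/2
sum k=0..0:
  [0] +1/1 = 1
S = 1
C² = P²·S² = 1/2 ; C = +0.707107

+√(1/2) = +0.707107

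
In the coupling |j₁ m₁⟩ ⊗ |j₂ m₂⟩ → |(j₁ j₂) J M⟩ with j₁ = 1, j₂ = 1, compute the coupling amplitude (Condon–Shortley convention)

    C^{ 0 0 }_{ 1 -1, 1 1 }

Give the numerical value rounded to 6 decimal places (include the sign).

triangle: 2!·0!·0!/3! = 2/6
(j±m)!: 0!·2!·2!·0!·0!·0! = 4
prefactor² = (2J+1)·Δ·N² = 4/3
  k=2: +1/(2!·0!·0!·0!·0!·0!) = 1/2
Σ = 1/2  ⇒  CG² = 4/3·1/2² = 1/3
CG = +√(1/3) = +0.577350

+√(1/3) = +0.577350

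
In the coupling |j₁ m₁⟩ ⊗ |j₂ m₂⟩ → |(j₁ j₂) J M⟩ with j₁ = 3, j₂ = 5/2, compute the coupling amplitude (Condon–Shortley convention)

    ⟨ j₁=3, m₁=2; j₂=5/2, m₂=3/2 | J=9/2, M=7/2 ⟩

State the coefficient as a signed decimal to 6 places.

+0.100504  (= +√(1/99))

√[10·1!5!4!/11! · 5!1!4!1!8!1!] = √(921600/11)
  +(−1)^0/∏(0,1,1,4,4,0)! = 1/576  (running 1/576)
  +(−1)^1/∏(1,0,0,3,5,1)! = -1/720  (running 1/2880)
⟨..|..⟩ = √(921600/11)·(1/2880) = +0.100504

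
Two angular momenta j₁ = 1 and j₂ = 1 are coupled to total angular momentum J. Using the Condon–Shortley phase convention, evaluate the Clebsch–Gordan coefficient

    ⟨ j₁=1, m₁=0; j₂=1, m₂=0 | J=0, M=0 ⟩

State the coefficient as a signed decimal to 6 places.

√[1·2!0!0!/3! · 1!1!1!1!0!0!] = √(1/3)
  +(−1)^1/∏(1,1,0,0,0,0)! = -1  (running -1)
⟨..|..⟩ = √(1/3)·(-1) = -0.577350

−√(1/3) ≈ -0.577350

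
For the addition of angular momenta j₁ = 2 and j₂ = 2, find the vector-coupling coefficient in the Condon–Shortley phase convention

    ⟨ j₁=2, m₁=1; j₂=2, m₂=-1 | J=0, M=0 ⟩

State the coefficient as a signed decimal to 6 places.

√[1·4!0!0!/5! · 3!1!1!3!0!0!] = √(36/5)
  +(−1)^1/∏(1,3,0,0,0,0)! = -1/6  (running -1/6)
⟨..|..⟩ = √(36/5)·(-1/6) = -0.447214

-0.447214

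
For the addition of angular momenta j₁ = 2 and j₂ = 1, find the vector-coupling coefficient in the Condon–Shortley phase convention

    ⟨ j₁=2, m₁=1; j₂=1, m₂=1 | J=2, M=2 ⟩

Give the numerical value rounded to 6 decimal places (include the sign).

-0.577350

triangle: 1!×3!×1!/6! = 6/720
(j±m)!: 3!×1!×2!×0!×4!×0! = 288
prefactor² = (2J+1)×Δ×N² = 12
  k=1: −1/(1!×0!×0!×1!×3!×0!) = -1/6
Σ = -1/6  ⇒  CG² = 12×(-1/6)² = 1/3
CG = −√(1/3) = -0.577350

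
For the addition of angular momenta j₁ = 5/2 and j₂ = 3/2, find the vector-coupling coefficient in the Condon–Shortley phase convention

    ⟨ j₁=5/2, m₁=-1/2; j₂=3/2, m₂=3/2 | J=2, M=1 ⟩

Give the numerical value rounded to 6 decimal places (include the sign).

+√(9/28) ≈ +0.566947

√[5·2!3!1!/7! · 2!3!3!0!3!1!] = √(36/7)
  +(−1)^2/∏(2,0,1,1,2,0)! = 1/4  (running 1/4)
⟨..|..⟩ = √(36/7)·(1/4) = +0.566947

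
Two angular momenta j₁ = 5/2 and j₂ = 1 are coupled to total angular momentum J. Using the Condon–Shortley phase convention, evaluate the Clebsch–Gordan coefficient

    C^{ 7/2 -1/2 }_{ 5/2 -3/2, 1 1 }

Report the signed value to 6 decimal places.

j₁+j₂−J=0  J+j₁−j₂=5  J−j₁+j₂=2  j₁+j₂+J+1=8
(j₁±m₁, j₂±m₂, J±M) = (1,4,2,0,3,4)
P² = 2304/7
sum k=0..0:
  [0] +1/48 = 1/48
S = 1/48
C² = P²·S² = 1/7 ; C = +0.377964

+√(1/7) ≈ +0.377964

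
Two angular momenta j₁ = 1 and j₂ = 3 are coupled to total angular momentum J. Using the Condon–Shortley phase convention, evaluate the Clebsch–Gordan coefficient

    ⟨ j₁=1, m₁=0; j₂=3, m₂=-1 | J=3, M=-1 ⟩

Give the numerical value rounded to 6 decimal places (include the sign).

triangle: 1!×1!×5!/8! = 120/40320
(j±m)!: 1!×1!×2!×4!×2!×4! = 2304
prefactor² = (2J+1)×Δ×N² = 48
  k=0: +1/(0!×1!×1!×2!×0!×3!) = 1/12
  k=1: −1/(1!×0!×0!×1!×1!×4!) = -1/24
Σ = 1/24  ⇒  CG² = 48×1/24² = 1/12
CG = +√(1/12) = +0.288675

+√(1/12) = +0.288675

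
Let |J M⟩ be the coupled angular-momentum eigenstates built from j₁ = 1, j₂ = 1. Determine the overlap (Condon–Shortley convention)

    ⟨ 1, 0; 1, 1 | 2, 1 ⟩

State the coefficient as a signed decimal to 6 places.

+√(1/2) ≈ +0.707107

j₁+j₂−J=0  J+j₁−j₂=2  J−j₁+j₂=2  j₁+j₂+J+1=5
(j₁±m₁, j₂±m₂, J±M) = (1,1,2,0,3,1)
P² = 2
sum k=0..0:
  [0] +1/2 = 1/2
S = 1/2
C² = P²·S² = 1/2 ; C = +0.707107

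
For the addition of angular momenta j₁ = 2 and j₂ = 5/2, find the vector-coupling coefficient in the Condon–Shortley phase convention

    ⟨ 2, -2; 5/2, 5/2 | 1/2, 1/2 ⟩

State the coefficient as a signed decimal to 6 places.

triangle: 4!*0!*1!/6! = 24/720
(j±m)!: 0!*4!*5!*0!*1!*0! = 2880
prefactor² = (2J+1)*Δ*N² = 192
  k=4: +1/(4!*0!*0!*1!*0!*0!) = 1/24
Σ = 1/24  ⇒  CG² = 192*1/24² = 1/3
CG = +√(1/3) = +0.577350

+0.577350  (= +√(1/3))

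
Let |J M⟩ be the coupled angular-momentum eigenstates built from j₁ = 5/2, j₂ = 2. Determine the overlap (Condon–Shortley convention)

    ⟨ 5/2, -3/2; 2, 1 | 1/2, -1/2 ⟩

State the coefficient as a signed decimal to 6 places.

-0.516398  (= −√(4/15))

triangle: 4!·1!·0!/6! = 24/720
(j±m)!: 1!·4!·3!·1!·0!·1! = 144
prefactor² = (2J+1)·Δ·N² = 48/5
  k=3: −1/(3!·1!·1!·0!·0!·0!) = -1/6
Σ = -1/6  ⇒  CG² = 48/5·(-1/6)² = 4/15
CG = −√(4/15) = -0.516398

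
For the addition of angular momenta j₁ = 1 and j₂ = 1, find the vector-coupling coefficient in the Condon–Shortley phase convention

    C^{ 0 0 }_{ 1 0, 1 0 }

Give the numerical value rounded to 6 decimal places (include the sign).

−√(1/3) ≈ -0.577350

√[1·2!0!0!/3! · 1!1!1!1!0!0!] = √(1/3)
  +(−1)^1/∏(1,1,0,0,0,0)! = -1  (running -1)
⟨..|..⟩ = √(1/3)·(-1) = -0.577350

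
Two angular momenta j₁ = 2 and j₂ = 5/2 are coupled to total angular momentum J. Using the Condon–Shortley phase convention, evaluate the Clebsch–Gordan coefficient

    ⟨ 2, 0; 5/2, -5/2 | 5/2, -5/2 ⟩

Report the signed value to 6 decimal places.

+0.597614  (= +√(5/14))

j₁+j₂−J=2  J+j₁−j₂=2  J−j₁+j₂=3  j₁+j₂+J+1=8
(j₁±m₁, j₂±m₂, J±M) = (2,2,0,5,0,5)
P² = 1440/7
sum k=0..0:
  [0] +1/24 = 1/24
S = 1/24
C² = P²·S² = 5/14 ; C = +0.597614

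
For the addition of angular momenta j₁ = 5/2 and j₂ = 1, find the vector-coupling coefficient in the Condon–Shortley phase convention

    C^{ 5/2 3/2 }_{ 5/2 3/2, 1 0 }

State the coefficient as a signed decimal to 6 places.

+0.507093  (= +√(9/35))

√[6·1!4!1!/7! · 4!1!1!1!4!1!] = √(576/35)
  +(−1)^0/∏(0,1,1,1,3,0)! = 1/6  (running 1/6)
  +(−1)^1/∏(1,0,0,0,4,1)! = -1/24  (running 1/8)
⟨..|..⟩ = √(576/35)·(1/8) = +0.507093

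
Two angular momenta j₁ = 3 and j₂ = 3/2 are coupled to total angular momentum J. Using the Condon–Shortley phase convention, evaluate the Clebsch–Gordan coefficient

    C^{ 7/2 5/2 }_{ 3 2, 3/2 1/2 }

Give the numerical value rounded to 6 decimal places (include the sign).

+√(1/7) = +0.377964

j₁+j₂−J=1  J+j₁−j₂=5  J−j₁+j₂=2  j₁+j₂+J+1=9
(j₁±m₁, j₂±m₂, J±M) = (5,1,2,1,6,1)
P² = 6400/7
sum k=0..1:
  [0] +1/48 = 1/48
  [1] −1/120 = -1/120
S = 1/80
C² = P²·S² = 1/7 ; C = +0.377964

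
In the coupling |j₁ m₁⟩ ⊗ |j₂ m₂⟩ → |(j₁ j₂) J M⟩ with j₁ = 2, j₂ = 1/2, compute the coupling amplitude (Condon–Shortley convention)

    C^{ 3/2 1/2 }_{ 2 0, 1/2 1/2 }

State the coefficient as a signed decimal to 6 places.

j₁+j₂−J=1  J+j₁−j₂=3  J−j₁+j₂=0  j₁+j₂+J+1=5
(j₁±m₁, j₂±m₂, J±M) = (2,2,1,0,2,1)
P² = 8/5
sum k=1..1:
  [1] −1/2 = -1/2
S = -1/2
C² = P²·S² = 2/5 ; C = -0.632456

−√(2/5) ≈ -0.632456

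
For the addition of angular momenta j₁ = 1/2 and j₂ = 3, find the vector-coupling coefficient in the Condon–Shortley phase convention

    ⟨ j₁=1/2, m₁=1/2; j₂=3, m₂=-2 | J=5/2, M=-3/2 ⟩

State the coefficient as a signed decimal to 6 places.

√[6·1!0!5!/7! · 1!0!1!5!1!4!] = √(2880/7)
  +(−1)^0/∏(0,1,0,1,0,4)! = 1/24  (running 1/24)
⟨..|..⟩ = √(2880/7)·(1/24) = +0.845154

+0.845154  (= +√(5/7))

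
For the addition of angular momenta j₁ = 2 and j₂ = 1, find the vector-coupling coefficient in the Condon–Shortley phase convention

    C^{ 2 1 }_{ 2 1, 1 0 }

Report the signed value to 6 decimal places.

+0.408248  (= +√(1/6))

√[5·1!3!1!/6! · 3!1!1!1!3!1!] = √(3/2)
  +(−1)^0/∏(0,1,1,1,2,0)! = 1/2  (running 1/2)
  +(−1)^1/∏(1,0,0,0,3,1)! = -1/6  (running 1/3)
⟨..|..⟩ = √(3/2)·(1/3) = +0.408248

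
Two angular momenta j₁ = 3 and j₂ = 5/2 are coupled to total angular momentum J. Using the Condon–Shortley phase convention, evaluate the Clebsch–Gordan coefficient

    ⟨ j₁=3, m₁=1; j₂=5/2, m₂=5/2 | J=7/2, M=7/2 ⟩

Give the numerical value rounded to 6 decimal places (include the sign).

+√(2/9) ≈ +0.471405

triangle: 2!·4!·3!/10! = 288/3628800
(j±m)!: 4!·2!·5!·0!·7!·0! = 29030400
prefactor² = (2J+1)·Δ·N² = 18432
  k=2: +1/(2!·0!·0!·3!·4!·0!) = 1/288
Σ = 1/288  ⇒  CG² = 18432·1/288² = 2/9
CG = +√(2/9) = +0.471405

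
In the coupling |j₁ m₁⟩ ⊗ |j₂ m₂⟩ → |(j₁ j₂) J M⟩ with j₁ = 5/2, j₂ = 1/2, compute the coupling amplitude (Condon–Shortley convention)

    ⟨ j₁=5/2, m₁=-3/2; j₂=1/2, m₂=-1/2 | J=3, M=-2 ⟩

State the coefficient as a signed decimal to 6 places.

+√(5/6) = +0.912871

√[7·0!5!1!/7! · 1!4!0!1!1!5!] = √(480)
  +(−1)^0/∏(0,0,4,0,1,1)! = 1/24  (running 1/24)
⟨..|..⟩ = √(480)·(1/24) = +0.912871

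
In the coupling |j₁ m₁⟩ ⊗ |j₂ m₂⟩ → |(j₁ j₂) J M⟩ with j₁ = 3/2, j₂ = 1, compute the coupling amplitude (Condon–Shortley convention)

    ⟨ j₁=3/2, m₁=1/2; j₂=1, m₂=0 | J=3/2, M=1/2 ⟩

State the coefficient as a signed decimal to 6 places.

+√(1/15) = +0.258199

√[4·1!2!1!/5! · 2!1!1!1!2!1!] = √(4/15)
  +(−1)^0/∏(0,1,1,1,1,0)! = 1  (running 1)
  +(−1)^1/∏(1,0,0,0,2,1)! = -1/2  (running 1/2)
⟨..|..⟩ = √(4/15)·(1/2) = +0.258199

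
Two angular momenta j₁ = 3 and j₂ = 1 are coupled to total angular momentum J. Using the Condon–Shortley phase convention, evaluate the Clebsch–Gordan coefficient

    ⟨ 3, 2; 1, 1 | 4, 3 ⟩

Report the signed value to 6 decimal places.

triangle: 0!*6!*2!/9! = 1440/362880
(j±m)!: 5!*1!*2!*0!*7!*1! = 1209600
prefactor² = (2J+1)*Δ*N² = 43200
  k=0: +1/(0!*0!*1!*2!*5!*0!) = 1/240
Σ = 1/240  ⇒  CG² = 43200*1/240² = 3/4
CG = +√(3/4) = +0.866025

+0.866025  (= +√(3/4))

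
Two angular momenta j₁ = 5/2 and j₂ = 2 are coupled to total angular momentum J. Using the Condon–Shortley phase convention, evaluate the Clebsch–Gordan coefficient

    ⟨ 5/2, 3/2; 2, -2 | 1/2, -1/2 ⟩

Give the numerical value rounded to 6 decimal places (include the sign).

+√(1/15) ≈ +0.258199

j₁+j₂−J=4  J+j₁−j₂=1  J−j₁+j₂=0  j₁+j₂+J+1=6
(j₁±m₁, j₂±m₂, J±M) = (4,1,0,4,0,1)
P² = 192/5
sum k=0..0:
  [0] +1/24 = 1/24
S = 1/24
C² = P²·S² = 1/15 ; C = +0.258199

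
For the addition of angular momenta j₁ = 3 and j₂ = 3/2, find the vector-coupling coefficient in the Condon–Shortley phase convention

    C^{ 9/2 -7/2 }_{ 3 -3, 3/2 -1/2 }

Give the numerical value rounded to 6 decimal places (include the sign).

triangle: 0!×6!×3!/10! = 4320/3628800
(j±m)!: 0!×6!×1!×2!×1!×8! = 58060800
prefactor² = (2J+1)×Δ×N² = 691200
  k=0: +1/(0!×0!×6!×1!×0!×2!) = 1/1440
Σ = 1/1440  ⇒  CG² = 691200×1/1440² = 1/3
CG = +√(1/3) = +0.577350

+√(1/3) = +0.577350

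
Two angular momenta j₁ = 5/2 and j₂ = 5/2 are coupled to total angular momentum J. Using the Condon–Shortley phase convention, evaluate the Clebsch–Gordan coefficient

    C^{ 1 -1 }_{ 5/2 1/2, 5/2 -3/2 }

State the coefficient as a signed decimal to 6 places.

triangle: 4!×1!×1!/7! = 24/5040
(j±m)!: 3!×2!×1!×4!×0!×2! = 576
prefactor² = (2J+1)×Δ×N² = 288/35
  k=1: −1/(1!×3!×1!×0!×0!×1!) = -1/6
Σ = -1/6  ⇒  CG² = 288/35×(-1/6)² = 8/35
CG = −√(8/35) = -0.478091

−√(8/35) ≈ -0.478091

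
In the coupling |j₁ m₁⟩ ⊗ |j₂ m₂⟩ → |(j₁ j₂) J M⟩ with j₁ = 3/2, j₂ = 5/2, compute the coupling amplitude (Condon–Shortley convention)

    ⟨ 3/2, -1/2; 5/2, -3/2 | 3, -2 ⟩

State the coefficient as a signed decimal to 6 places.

triangle: 1!×2!×4!/8! = 48/40320
(j±m)!: 1!×2!×1!×4!×1!×5! = 5760
prefactor² = (2J+1)×Δ×N² = 48
  k=0: +1/(0!×1!×2!×1!×0!×3!) = 1/12
  k=1: −1/(1!×0!×1!×0!×1!×4!) = -1/24
Σ = 1/24  ⇒  CG² = 48×1/24² = 1/12
CG = +√(1/12) = +0.288675

+√(1/12) ≈ +0.288675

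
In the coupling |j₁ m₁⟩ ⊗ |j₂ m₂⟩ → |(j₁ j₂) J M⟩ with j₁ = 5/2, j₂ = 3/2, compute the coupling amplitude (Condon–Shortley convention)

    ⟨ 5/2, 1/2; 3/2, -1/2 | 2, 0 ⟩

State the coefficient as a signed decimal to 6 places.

√[5·2!3!1!/7! · 3!2!1!2!2!2!] = √(8/7)
  +(−1)^0/∏(0,2,2,1,1,0)! = 1/4  (running 1/4)
  +(−1)^1/∏(1,1,1,0,2,1)! = -1/2  (running -1/4)
⟨..|..⟩ = √(8/7)·(-1/4) = -0.267261

-0.267261  (= −√(1/14))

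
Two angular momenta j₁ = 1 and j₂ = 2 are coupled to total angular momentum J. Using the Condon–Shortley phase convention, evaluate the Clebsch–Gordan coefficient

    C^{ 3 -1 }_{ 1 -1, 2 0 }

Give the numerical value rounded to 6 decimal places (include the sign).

j₁+j₂−J=0  J+j₁−j₂=2  J−j₁+j₂=4  j₁+j₂+J+1=7
(j₁±m₁, j₂±m₂, J±M) = (0,2,2,2,2,4)
P² = 128/5
sum k=0..0:
  [0] +1/8 = 1/8
S = 1/8
C² = P²·S² = 2/5 ; C = +0.632456

+√(2/5) = +0.632456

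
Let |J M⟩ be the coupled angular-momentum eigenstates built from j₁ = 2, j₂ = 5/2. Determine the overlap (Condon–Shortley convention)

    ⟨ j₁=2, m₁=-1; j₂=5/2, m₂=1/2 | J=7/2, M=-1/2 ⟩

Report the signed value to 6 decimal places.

-0.557773  (= −√(14/45))

triangle: 1!×3!×4!/9! = 144/362880
(j±m)!: 1!×3!×3!×2!×3!×4! = 10368
prefactor² = (2J+1)×Δ×N² = 1152/35
  k=0: +1/(0!×1!×3!×3!×0!×1!) = 1/36
  k=1: −1/(1!×0!×2!×2!×1!×2!) = -1/8
Σ = -7/72  ⇒  CG² = 1152/35×(-7/72)² = 14/45
CG = −√(14/45) = -0.557773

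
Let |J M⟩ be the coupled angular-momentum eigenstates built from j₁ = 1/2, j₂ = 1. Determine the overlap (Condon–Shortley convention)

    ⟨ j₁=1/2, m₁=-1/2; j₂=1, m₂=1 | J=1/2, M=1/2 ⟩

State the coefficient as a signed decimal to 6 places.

triangle: 1!×0!×1!/3! = 1/6
(j±m)!: 0!×1!×2!×0!×1!×0! = 2
prefactor² = (2J+1)×Δ×N² = 2/3
  k=1: −1/(1!×0!×0!×1!×0!×0!) = -1
Σ = -1  ⇒  CG² = 2/3×(-1)² = 2/3
CG = −√(2/3) = -0.816497

−√(2/3) ≈ -0.816497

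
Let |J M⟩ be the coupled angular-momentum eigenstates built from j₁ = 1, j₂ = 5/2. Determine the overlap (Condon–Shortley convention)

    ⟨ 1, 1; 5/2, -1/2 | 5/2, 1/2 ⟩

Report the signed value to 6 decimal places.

+√(18/35) = +0.717137

j₁+j₂−J=1  J+j₁−j₂=1  J−j₁+j₂=4  j₁+j₂+J+1=7
(j₁±m₁, j₂±m₂, J±M) = (2,0,2,3,3,2)
P² = 288/35
sum k=0..0:
  [0] +1/4 = 1/4
S = 1/4
C² = P²·S² = 18/35 ; C = +0.717137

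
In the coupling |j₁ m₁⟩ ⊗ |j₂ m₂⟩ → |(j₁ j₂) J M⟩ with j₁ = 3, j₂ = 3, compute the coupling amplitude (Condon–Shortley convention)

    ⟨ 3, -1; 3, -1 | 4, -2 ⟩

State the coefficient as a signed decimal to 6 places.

triangle: 2!·4!·4!/11! = 1152/39916800
(j±m)!: 2!·4!·2!·4!·2!·6! = 3317760
prefactor² = (2J+1)·Δ·N² = 331776/385
  k=0: +1/(0!·2!·4!·2!·0!·2!) = 1/192
  k=1: −1/(1!·1!·3!·1!·1!·3!) = -1/36
  k=2: +1/(2!·0!·2!·0!·2!·4!) = 1/192
Σ = -5/288  ⇒  CG² = 331776/385·(-5/288)² = 20/77
CG = −√(20/77) = -0.509647

−√(20/77) = -0.509647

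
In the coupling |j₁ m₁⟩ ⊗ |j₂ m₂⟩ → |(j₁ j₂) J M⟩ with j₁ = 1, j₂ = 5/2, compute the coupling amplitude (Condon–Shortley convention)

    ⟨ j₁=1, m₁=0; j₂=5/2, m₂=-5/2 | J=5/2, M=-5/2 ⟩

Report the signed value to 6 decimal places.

triangle: 1!*1!*4!/7! = 24/5040
(j±m)!: 1!*1!*0!*5!*0!*5! = 14400
prefactor² = (2J+1)*Δ*N² = 2880/7
  k=0: +1/(0!*1!*1!*0!*0!*4!) = 1/24
Σ = 1/24  ⇒  CG² = 2880/7*1/24² = 5/7
CG = +√(5/7) = +0.845154

+0.845154  (= +√(5/7))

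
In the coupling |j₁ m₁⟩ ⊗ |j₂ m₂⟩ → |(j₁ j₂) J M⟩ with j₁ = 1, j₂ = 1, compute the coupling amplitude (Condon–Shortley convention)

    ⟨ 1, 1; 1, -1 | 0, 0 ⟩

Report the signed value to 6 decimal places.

+√(1/3) = +0.577350

j₁+j₂−J=2  J+j₁−j₂=0  J−j₁+j₂=0  j₁+j₂+J+1=3
(j₁±m₁, j₂±m₂, J±M) = (2,0,0,2,0,0)
P² = 4/3
sum k=0..0:
  [0] +1/2 = 1/2
S = 1/2
C² = P²·S² = 1/3 ; C = +0.577350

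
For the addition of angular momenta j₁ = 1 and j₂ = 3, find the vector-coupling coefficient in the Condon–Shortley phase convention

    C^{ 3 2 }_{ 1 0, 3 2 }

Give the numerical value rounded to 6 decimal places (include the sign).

-0.577350  (= −√(1/3))

triangle: 1!×1!×5!/8! = 120/40320
(j±m)!: 1!×1!×5!×1!×5!×1! = 14400
prefactor² = (2J+1)×Δ×N² = 300
  k=0: +1/(0!×1!×1!×5!×0!×0!) = 1/120
  k=1: −1/(1!×0!×0!×4!×1!×1!) = -1/24
Σ = -1/30  ⇒  CG² = 300×(-1/30)² = 1/3
CG = −√(1/3) = -0.577350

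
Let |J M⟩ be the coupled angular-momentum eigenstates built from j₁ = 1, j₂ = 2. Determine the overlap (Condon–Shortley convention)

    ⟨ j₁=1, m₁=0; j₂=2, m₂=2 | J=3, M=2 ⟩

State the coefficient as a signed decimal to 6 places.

triangle: 0!×2!×4!/7! = 48/5040
(j±m)!: 1!×1!×4!×0!×5!×1! = 2880
prefactor² = (2J+1)×Δ×N² = 192
  k=0: +1/(0!×0!×1!×4!×1!×0!) = 1/24
Σ = 1/24  ⇒  CG² = 192×1/24² = 1/3
CG = +√(1/3) = +0.577350

+√(1/3) = +0.577350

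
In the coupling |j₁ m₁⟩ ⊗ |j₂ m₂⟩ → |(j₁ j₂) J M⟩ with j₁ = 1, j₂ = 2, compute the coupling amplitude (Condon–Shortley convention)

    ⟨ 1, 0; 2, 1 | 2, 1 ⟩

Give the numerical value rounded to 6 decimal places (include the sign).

-0.408248  (= −√(1/6))

√[5·1!1!3!/6! · 1!1!3!1!3!1!] = √(3/2)
  +(−1)^0/∏(0,1,1,3,0,0)! = 1/6  (running 1/6)
  +(−1)^1/∏(1,0,0,2,1,1)! = -1/2  (running -1/3)
⟨..|..⟩ = √(3/2)·(-1/3) = -0.408248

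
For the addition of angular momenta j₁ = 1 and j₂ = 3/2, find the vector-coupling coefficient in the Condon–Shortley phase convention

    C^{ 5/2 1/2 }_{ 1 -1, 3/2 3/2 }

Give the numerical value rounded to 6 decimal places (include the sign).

+0.316228

triangle: 0!·2!·3!/6! = 12/720
(j±m)!: 0!·2!·3!·0!·3!·2! = 144
prefactor² = (2J+1)·Δ·N² = 72/5
  k=0: +1/(0!·0!·2!·3!·0!·0!) = 1/12
Σ = 1/12  ⇒  CG² = 72/5·1/12² = 1/10
CG = +√(1/10) = +0.316228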